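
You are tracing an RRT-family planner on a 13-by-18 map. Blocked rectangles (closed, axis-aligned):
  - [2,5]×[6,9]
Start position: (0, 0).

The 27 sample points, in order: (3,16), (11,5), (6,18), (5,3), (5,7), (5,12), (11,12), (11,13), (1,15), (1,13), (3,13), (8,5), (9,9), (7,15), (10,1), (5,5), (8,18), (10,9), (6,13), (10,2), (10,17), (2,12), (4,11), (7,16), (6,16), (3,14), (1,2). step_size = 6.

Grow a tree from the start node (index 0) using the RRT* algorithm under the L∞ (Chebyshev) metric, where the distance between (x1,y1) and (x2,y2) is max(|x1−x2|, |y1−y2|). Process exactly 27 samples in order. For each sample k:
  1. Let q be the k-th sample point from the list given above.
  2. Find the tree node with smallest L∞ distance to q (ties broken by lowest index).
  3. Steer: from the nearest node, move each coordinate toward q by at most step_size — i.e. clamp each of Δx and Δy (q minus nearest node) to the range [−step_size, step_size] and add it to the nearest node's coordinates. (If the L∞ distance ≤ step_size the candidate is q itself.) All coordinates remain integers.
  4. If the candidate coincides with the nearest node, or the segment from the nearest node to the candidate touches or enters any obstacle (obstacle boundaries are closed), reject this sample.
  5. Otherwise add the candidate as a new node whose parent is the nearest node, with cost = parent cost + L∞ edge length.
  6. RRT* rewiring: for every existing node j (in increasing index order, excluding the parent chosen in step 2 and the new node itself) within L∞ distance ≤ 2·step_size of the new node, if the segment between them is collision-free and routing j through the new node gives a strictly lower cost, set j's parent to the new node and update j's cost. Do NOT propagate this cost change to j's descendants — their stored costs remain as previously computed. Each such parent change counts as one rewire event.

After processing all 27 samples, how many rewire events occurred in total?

1. q=(3,16) nearest=0 d=16 new=(3,6) → blocked by [2,5]×[6,9], reject
2. q=(11,5) nearest=0 d=11 new=(6,5) → add node 1 parent=0 cost=6
3. q=(6,18) nearest=1 d=13 new=(6,11) → add node 2 parent=1 cost=12
4. q=(5,3) nearest=1 d=2 new=(5,3) → add node 3 parent=1 cost=8
5. q=(5,7) nearest=1 d=2 new=(5,7) → blocked by [2,5]×[6,9], reject
6. q=(5,12) nearest=2 d=1 new=(5,12) → add node 4 parent=2 cost=13
7. q=(11,12) nearest=2 d=5 new=(11,12) → add node 5 parent=2 cost=17
8. q=(11,13) nearest=5 d=1 new=(11,13) → add node 6 parent=5 cost=18
9. q=(1,15) nearest=4 d=4 new=(1,15) → add node 7 parent=4 cost=17
10. q=(1,13) nearest=7 d=2 new=(1,13) → add node 8 parent=7 cost=19
11. q=(3,13) nearest=4 d=2 new=(3,13) → add node 9 parent=4 cost=15; rewire 8→9 (17<19)
12. q=(8,5) nearest=1 d=2 new=(8,5) → add node 10 parent=1 cost=8; rewire 5→10 (15<17); rewire 6→10 (16<18)
13. q=(9,9) nearest=2 d=3 new=(9,9) → add node 11 parent=2 cost=15
14. q=(7,15) nearest=4 d=3 new=(7,15) → add node 12 parent=4 cost=16
15. q=(10,1) nearest=1 d=4 new=(10,1) → add node 13 parent=1 cost=10
16. q=(5,5) nearest=1 d=1 new=(5,5) → add node 14 parent=1 cost=7; rewire 5→14 (14<15); rewire 6→14 (15<16); rewire 11→14 (11<15)
17. q=(8,18) nearest=12 d=3 new=(8,18) → add node 15 parent=12 cost=19
18. q=(10,9) nearest=11 d=1 new=(10,9) → add node 16 parent=11 cost=12
19. q=(6,13) nearest=4 d=1 new=(6,13) → add node 17 parent=4 cost=14
20. q=(10,2) nearest=13 d=1 new=(10,2) → add node 18 parent=13 cost=11
21. q=(10,17) nearest=15 d=2 new=(10,17) → add node 19 parent=15 cost=21
22. q=(2,12) nearest=8 d=1 new=(2,12) → add node 20 parent=8 cost=18
23. q=(4,11) nearest=4 d=1 new=(4,11) → add node 21 parent=4 cost=14; rewire 19→21 (20<21); rewire 20→21 (16<18)
24. q=(7,16) nearest=12 d=1 new=(7,16) → add node 22 parent=12 cost=17
25. q=(6,16) nearest=12 d=1 new=(6,16) → add node 23 parent=12 cost=17
26. q=(3,14) nearest=9 d=1 new=(3,14) → add node 24 parent=9 cost=16
27. q=(1,2) nearest=0 d=2 new=(1,2) → add node 25 parent=0 cost=2; rewire 3→25 (6<8); rewire 8→25 (13<17); rewire 11→25 (10<11); rewire 14→25 (6<7); rewire 16→25 (11<12); rewire 20→25 (12<16)

Rewire events: 14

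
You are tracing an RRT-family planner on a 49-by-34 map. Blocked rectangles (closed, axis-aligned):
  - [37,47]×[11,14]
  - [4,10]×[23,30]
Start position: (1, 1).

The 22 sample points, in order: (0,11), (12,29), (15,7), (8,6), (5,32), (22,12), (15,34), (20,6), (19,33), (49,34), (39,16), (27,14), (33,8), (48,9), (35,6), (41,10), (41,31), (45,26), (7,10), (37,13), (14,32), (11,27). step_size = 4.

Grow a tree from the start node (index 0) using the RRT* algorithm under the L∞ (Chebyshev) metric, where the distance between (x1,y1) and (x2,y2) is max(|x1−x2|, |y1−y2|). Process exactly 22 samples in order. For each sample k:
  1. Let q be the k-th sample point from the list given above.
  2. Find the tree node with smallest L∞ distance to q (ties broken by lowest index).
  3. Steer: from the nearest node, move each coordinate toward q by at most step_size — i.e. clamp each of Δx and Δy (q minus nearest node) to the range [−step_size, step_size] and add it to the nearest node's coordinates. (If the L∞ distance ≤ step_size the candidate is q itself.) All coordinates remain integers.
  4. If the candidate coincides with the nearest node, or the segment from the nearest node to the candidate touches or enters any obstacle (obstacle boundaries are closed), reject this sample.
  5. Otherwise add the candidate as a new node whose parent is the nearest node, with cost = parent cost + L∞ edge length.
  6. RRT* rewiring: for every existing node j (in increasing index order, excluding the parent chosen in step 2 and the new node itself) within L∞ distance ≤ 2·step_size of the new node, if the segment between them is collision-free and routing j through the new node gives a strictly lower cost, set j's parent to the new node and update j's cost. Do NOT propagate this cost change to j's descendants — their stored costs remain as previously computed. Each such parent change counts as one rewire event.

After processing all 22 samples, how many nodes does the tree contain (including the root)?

1. q=(0,11) nearest=0 d=10 new=(0,5) → add node 1 parent=0 cost=4
2. q=(12,29) nearest=1 d=24 new=(4,9) → add node 2 parent=1 cost=8
3. q=(15,7) nearest=2 d=11 new=(8,7) → add node 3 parent=2 cost=12
4. q=(8,6) nearest=3 d=1 new=(8,6) → add node 4 parent=3 cost=13
5. q=(5,32) nearest=2 d=23 new=(5,13) → add node 5 parent=2 cost=12
6. q=(22,12) nearest=3 d=14 new=(12,11) → add node 6 parent=3 cost=16
7. q=(15,34) nearest=5 d=21 new=(9,17) → add node 7 parent=5 cost=16
8. q=(20,6) nearest=6 d=8 new=(16,7) → add node 8 parent=6 cost=20
9. q=(19,33) nearest=7 d=16 new=(13,21) → add node 9 parent=7 cost=20
10. q=(49,34) nearest=8 d=33 new=(20,11) → add node 10 parent=8 cost=24
11. q=(39,16) nearest=10 d=19 new=(24,15) → add node 11 parent=10 cost=28
12. q=(27,14) nearest=11 d=3 new=(27,14) → add node 12 parent=11 cost=31
13. q=(33,8) nearest=12 d=6 new=(31,10) → add node 13 parent=12 cost=35
14. q=(48,9) nearest=13 d=17 new=(35,9) → add node 14 parent=13 cost=39
15. q=(35,6) nearest=14 d=3 new=(35,6) → add node 15 parent=14 cost=42
16. q=(41,10) nearest=14 d=6 new=(39,10) → add node 16 parent=14 cost=43
17. q=(41,31) nearest=11 d=17 new=(28,19) → add node 17 parent=11 cost=32
18. q=(45,26) nearest=13 d=16 new=(35,14) → add node 18 parent=13 cost=39
19. q=(7,10) nearest=2 d=3 new=(7,10) → add node 19 parent=2 cost=11
20. q=(37,13) nearest=18 d=2 new=(37,13) → blocked by [37,47]×[11,14], reject
21. q=(14,32) nearest=9 d=11 new=(14,25) → add node 20 parent=9 cost=24
22. q=(11,27) nearest=20 d=3 new=(11,27) → add node 21 parent=20 cost=27

Node count: 22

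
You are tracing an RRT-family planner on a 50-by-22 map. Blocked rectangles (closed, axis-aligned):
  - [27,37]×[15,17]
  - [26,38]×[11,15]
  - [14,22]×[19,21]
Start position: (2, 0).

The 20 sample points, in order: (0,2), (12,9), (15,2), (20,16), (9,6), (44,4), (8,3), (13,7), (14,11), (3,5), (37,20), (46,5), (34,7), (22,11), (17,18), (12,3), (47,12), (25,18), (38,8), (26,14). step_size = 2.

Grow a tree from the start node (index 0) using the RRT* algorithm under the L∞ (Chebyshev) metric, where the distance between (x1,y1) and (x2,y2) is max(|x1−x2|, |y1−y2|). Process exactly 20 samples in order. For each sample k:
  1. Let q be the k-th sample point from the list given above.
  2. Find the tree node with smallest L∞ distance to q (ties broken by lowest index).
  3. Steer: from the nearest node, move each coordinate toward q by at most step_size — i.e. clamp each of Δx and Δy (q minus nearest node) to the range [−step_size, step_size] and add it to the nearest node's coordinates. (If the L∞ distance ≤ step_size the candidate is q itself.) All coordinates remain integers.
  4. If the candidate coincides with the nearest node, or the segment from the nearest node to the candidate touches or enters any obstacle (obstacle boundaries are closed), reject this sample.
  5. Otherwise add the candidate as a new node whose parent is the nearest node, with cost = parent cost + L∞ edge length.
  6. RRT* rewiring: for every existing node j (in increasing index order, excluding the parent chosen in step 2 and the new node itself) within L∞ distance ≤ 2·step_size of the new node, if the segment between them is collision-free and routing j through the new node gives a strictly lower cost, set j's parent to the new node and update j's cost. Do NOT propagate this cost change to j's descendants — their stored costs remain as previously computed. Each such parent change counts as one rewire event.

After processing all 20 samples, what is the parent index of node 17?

Parent of node 17: 14

1. q=(0,2) nearest=0 d=2 new=(0,2) → add node 1 parent=0 cost=2
2. q=(12,9) nearest=0 d=10 new=(4,2) → add node 2 parent=0 cost=2
3. q=(15,2) nearest=2 d=11 new=(6,2) → add node 3 parent=2 cost=4
4. q=(20,16) nearest=3 d=14 new=(8,4) → add node 4 parent=3 cost=6
5. q=(9,6) nearest=4 d=2 new=(9,6) → add node 5 parent=4 cost=8
6. q=(44,4) nearest=5 d=35 new=(11,4) → add node 6 parent=5 cost=10
7. q=(8,3) nearest=4 d=1 new=(8,3) → add node 7 parent=4 cost=7
8. q=(13,7) nearest=6 d=3 new=(13,6) → add node 8 parent=6 cost=12
9. q=(14,11) nearest=5 d=5 new=(11,8) → add node 9 parent=5 cost=10
10. q=(3,5) nearest=1 d=3 new=(2,4) → add node 10 parent=1 cost=4
11. q=(37,20) nearest=8 d=24 new=(15,8) → add node 11 parent=8 cost=14
12. q=(46,5) nearest=11 d=31 new=(17,6) → add node 12 parent=11 cost=16
13. q=(34,7) nearest=12 d=17 new=(19,7) → add node 13 parent=12 cost=18
14. q=(22,11) nearest=13 d=4 new=(21,9) → add node 14 parent=13 cost=20
15. q=(17,18) nearest=14 d=9 new=(19,11) → add node 15 parent=14 cost=22
16. q=(12,3) nearest=6 d=1 new=(12,3) → add node 16 parent=6 cost=11
17. q=(47,12) nearest=14 d=26 new=(23,11) → add node 17 parent=14 cost=22
18. q=(25,18) nearest=15 d=7 new=(21,13) → add node 18 parent=15 cost=24
19. q=(38,8) nearest=17 d=15 new=(25,9) → add node 19 parent=17 cost=24
20. q=(26,14) nearest=17 d=3 new=(25,13) → add node 20 parent=17 cost=24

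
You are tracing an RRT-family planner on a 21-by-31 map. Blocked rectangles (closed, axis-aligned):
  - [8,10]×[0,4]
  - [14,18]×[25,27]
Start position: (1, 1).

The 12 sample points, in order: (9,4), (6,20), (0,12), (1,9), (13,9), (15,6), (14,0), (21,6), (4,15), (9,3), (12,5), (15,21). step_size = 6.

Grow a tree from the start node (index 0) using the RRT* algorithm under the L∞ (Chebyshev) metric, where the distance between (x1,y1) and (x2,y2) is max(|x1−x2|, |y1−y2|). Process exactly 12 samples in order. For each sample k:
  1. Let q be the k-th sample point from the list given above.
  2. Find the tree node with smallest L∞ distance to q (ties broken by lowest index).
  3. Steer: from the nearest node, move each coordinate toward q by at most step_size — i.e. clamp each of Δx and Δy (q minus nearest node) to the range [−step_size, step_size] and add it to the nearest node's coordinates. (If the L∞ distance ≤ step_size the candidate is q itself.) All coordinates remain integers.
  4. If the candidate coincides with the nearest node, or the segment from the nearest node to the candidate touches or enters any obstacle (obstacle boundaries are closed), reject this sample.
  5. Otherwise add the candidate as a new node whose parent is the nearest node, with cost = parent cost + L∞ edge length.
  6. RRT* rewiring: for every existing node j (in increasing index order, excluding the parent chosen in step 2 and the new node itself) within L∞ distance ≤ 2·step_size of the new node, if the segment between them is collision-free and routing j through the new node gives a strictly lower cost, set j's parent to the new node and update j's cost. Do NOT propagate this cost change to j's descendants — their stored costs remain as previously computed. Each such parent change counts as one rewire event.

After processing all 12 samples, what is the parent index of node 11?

Parent of node 11: 2

1. q=(9,4) nearest=0 d=8 new=(7,4) → add node 1 parent=0 cost=6
2. q=(6,20) nearest=1 d=16 new=(6,10) → add node 2 parent=1 cost=12
3. q=(0,12) nearest=2 d=6 new=(0,12) → add node 3 parent=2 cost=18
4. q=(1,9) nearest=3 d=3 new=(1,9) → add node 4 parent=3 cost=21
5. q=(13,9) nearest=1 d=6 new=(13,9) → add node 5 parent=1 cost=12
6. q=(15,6) nearest=5 d=3 new=(15,6) → add node 6 parent=5 cost=15
7. q=(14,0) nearest=6 d=6 new=(14,0) → add node 7 parent=6 cost=21
8. q=(21,6) nearest=6 d=6 new=(21,6) → add node 8 parent=6 cost=21
9. q=(4,15) nearest=3 d=4 new=(4,15) → add node 9 parent=3 cost=22
10. q=(9,3) nearest=1 d=2 new=(9,3) → blocked by [8,10]×[0,4], reject
11. q=(12,5) nearest=6 d=3 new=(12,5) → add node 10 parent=6 cost=18
12. q=(15,21) nearest=2 d=11 new=(12,16) → add node 11 parent=2 cost=18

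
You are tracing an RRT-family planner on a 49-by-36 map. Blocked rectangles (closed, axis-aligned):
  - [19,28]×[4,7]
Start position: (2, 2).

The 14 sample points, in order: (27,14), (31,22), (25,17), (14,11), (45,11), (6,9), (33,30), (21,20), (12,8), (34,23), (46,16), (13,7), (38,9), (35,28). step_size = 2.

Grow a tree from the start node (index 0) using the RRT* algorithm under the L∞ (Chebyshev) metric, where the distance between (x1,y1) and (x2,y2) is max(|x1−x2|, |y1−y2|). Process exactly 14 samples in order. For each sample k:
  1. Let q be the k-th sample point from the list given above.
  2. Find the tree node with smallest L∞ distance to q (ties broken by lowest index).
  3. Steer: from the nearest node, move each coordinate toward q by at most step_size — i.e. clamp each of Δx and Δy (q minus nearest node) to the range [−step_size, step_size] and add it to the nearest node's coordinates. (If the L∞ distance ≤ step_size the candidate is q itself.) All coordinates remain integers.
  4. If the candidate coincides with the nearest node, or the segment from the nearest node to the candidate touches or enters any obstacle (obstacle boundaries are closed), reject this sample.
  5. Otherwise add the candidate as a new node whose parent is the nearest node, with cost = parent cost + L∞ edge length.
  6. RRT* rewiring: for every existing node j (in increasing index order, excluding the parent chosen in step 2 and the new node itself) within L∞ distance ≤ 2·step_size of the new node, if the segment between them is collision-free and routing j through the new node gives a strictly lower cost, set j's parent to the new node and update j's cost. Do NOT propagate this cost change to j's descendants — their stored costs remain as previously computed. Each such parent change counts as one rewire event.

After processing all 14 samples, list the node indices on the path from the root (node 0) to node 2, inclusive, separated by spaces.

1. q=(27,14) nearest=0 d=25 new=(4,4) → add node 1 parent=0 cost=2
2. q=(31,22) nearest=1 d=27 new=(6,6) → add node 2 parent=1 cost=4
3. q=(25,17) nearest=2 d=19 new=(8,8) → add node 3 parent=2 cost=6
4. q=(14,11) nearest=3 d=6 new=(10,10) → add node 4 parent=3 cost=8
5. q=(45,11) nearest=4 d=35 new=(12,11) → add node 5 parent=4 cost=10
6. q=(6,9) nearest=3 d=2 new=(6,9) → add node 6 parent=3 cost=8
7. q=(33,30) nearest=5 d=21 new=(14,13) → add node 7 parent=5 cost=12
8. q=(21,20) nearest=7 d=7 new=(16,15) → add node 8 parent=7 cost=14
9. q=(12,8) nearest=4 d=2 new=(12,8) → add node 9 parent=4 cost=10
10. q=(34,23) nearest=8 d=18 new=(18,17) → add node 10 parent=8 cost=16
11. q=(46,16) nearest=10 d=28 new=(20,16) → add node 11 parent=10 cost=18
12. q=(13,7) nearest=9 d=1 new=(13,7) → add node 12 parent=9 cost=11
13. q=(38,9) nearest=11 d=18 new=(22,14) → add node 13 parent=11 cost=20
14. q=(35,28) nearest=13 d=14 new=(24,16) → add node 14 parent=13 cost=22

Path: 0 1 2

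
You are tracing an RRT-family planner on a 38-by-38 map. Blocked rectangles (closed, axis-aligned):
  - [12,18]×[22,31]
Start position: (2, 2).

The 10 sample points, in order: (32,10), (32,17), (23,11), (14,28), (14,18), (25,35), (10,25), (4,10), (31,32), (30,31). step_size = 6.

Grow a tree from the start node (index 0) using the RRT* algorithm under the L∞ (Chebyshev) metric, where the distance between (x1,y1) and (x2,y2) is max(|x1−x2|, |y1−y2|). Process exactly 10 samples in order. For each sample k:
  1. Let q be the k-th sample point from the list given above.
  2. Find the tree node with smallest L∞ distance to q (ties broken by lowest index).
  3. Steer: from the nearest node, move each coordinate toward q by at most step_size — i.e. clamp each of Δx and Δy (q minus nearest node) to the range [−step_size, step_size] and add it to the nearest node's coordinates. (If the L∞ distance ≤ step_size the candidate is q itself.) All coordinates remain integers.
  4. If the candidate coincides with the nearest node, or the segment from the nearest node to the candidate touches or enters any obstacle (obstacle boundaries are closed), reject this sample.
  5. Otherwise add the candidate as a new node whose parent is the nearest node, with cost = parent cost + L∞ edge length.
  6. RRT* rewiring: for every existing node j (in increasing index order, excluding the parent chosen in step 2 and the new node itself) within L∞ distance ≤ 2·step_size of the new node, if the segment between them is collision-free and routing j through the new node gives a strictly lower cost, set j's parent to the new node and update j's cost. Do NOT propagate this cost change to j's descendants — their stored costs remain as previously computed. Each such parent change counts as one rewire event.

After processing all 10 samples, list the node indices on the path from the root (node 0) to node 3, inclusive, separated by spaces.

Path: 0 1 2 3

1. q=(32,10) nearest=0 d=30 new=(8,8) → add node 1 parent=0 cost=6
2. q=(32,17) nearest=1 d=24 new=(14,14) → add node 2 parent=1 cost=12
3. q=(23,11) nearest=2 d=9 new=(20,11) → add node 3 parent=2 cost=18
4. q=(14,28) nearest=2 d=14 new=(14,20) → add node 4 parent=2 cost=18
5. q=(14,18) nearest=4 d=2 new=(14,18) → add node 5 parent=4 cost=20
6. q=(25,35) nearest=4 d=15 new=(20,26) → blocked by [12,18]×[22,31], reject
7. q=(10,25) nearest=4 d=5 new=(10,25) → blocked by [12,18]×[22,31], reject
8. q=(4,10) nearest=1 d=4 new=(4,10) → add node 6 parent=1 cost=10
9. q=(31,32) nearest=4 d=17 new=(20,26) → blocked by [12,18]×[22,31], reject
10. q=(30,31) nearest=4 d=16 new=(20,26) → blocked by [12,18]×[22,31], reject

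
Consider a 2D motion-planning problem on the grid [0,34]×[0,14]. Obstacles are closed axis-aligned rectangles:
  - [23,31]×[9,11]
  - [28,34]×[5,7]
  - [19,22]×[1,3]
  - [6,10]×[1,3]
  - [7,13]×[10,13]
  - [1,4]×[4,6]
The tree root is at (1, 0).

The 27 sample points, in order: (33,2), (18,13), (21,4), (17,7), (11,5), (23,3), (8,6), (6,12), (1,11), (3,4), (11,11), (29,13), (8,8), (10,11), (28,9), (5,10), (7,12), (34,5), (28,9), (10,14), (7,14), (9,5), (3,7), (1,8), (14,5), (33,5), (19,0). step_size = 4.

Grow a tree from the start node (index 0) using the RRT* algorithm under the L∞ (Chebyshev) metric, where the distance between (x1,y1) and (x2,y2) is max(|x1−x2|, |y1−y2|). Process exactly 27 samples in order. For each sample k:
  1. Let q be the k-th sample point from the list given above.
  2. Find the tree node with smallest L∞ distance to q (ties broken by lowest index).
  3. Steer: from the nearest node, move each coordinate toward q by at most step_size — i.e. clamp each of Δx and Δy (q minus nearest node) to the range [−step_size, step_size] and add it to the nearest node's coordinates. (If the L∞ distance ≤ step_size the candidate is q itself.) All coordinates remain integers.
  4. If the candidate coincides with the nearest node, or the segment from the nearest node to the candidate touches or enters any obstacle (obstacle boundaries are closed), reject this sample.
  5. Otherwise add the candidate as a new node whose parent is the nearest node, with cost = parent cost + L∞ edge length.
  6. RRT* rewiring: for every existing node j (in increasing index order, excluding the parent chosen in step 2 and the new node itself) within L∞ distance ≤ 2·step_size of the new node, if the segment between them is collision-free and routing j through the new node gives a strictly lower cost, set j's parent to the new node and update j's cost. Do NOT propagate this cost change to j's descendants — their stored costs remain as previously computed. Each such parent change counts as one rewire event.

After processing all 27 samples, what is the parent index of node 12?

Parent of node 12: 3

1. q=(33,2) nearest=0 d=32 new=(5,2) → add node 1 parent=0 cost=4
2. q=(18,13) nearest=1 d=13 new=(9,6) → blocked by [6,10]×[1,3], reject
3. q=(21,4) nearest=1 d=16 new=(9,4) → blocked by [6,10]×[1,3], reject
4. q=(17,7) nearest=1 d=12 new=(9,6) → blocked by [6,10]×[1,3], reject
5. q=(11,5) nearest=1 d=6 new=(9,5) → blocked by [6,10]×[1,3], reject
6. q=(23,3) nearest=1 d=18 new=(9,3) → blocked by [6,10]×[1,3], reject
7. q=(8,6) nearest=1 d=4 new=(8,6) → add node 2 parent=1 cost=8
8. q=(6,12) nearest=2 d=6 new=(6,10) → add node 3 parent=2 cost=12
9. q=(1,11) nearest=3 d=5 new=(2,11) → add node 4 parent=3 cost=16
10. q=(3,4) nearest=1 d=2 new=(3,4) → blocked by [1,4]×[4,6], reject
11. q=(11,11) nearest=2 d=5 new=(11,10) → blocked by [7,13]×[10,13], reject
12. q=(29,13) nearest=2 d=21 new=(12,10) → blocked by [7,13]×[10,13], reject
13. q=(8,8) nearest=2 d=2 new=(8,8) → add node 5 parent=2 cost=10
14. q=(10,11) nearest=5 d=3 new=(10,11) → blocked by [7,13]×[10,13], reject
15. q=(28,9) nearest=2 d=20 new=(12,9) → add node 6 parent=2 cost=12
16. q=(5,10) nearest=3 d=1 new=(5,10) → add node 7 parent=3 cost=13
17. q=(7,12) nearest=3 d=2 new=(7,12) → blocked by [7,13]×[10,13], reject
18. q=(34,5) nearest=6 d=22 new=(16,5) → add node 8 parent=6 cost=16
19. q=(28,9) nearest=8 d=12 new=(20,9) → add node 9 parent=8 cost=20
20. q=(10,14) nearest=3 d=4 new=(10,14) → blocked by [7,13]×[10,13], reject
21. q=(7,14) nearest=3 d=4 new=(7,14) → add node 10 parent=3 cost=16
22. q=(9,5) nearest=2 d=1 new=(9,5) → add node 11 parent=2 cost=9
23. q=(3,7) nearest=3 d=3 new=(3,7) → add node 12 parent=3 cost=15
24. q=(1,8) nearest=12 d=2 new=(1,8) → add node 13 parent=12 cost=17
25. q=(14,5) nearest=8 d=2 new=(14,5) → add node 14 parent=8 cost=18
26. q=(33,5) nearest=9 d=13 new=(24,5) → add node 15 parent=9 cost=24
27. q=(19,0) nearest=8 d=5 new=(19,1) → blocked by [19,22]×[1,3], reject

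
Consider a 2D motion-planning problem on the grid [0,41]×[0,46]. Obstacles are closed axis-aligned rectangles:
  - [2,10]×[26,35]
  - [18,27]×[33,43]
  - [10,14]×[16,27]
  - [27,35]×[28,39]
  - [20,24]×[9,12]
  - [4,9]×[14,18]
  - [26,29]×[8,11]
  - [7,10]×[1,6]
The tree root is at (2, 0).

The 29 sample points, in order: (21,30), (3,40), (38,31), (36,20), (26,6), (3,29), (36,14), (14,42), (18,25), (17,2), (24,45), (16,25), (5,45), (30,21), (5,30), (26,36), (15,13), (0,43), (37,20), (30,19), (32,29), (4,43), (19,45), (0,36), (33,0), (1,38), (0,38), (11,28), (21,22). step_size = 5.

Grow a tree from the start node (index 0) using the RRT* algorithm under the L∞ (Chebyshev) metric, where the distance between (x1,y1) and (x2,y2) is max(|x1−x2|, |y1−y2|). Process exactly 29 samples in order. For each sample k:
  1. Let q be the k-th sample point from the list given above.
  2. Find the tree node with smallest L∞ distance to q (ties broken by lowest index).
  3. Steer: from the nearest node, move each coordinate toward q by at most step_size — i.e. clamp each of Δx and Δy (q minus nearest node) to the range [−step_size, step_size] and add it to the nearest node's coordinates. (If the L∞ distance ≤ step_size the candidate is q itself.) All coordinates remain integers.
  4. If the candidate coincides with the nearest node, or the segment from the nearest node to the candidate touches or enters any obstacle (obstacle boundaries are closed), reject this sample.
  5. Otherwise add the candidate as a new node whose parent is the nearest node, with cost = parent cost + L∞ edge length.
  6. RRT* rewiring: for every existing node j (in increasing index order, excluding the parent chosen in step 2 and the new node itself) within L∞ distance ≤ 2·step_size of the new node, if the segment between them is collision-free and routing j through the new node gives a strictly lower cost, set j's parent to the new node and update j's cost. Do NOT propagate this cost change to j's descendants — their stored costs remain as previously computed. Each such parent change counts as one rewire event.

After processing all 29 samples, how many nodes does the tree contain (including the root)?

Node count: 12

1. q=(21,30) nearest=0 d=30 new=(7,5) → blocked by [7,10]×[1,6], reject
2. q=(3,40) nearest=0 d=40 new=(3,5) → add node 1 parent=0 cost=5
3. q=(38,31) nearest=1 d=35 new=(8,10) → add node 2 parent=1 cost=10
4. q=(36,20) nearest=2 d=28 new=(13,15) → add node 3 parent=2 cost=15
5. q=(26,6) nearest=3 d=13 new=(18,10) → add node 4 parent=3 cost=20
6. q=(3,29) nearest=3 d=14 new=(8,20) → blocked by [10,14]×[16,27], reject
7. q=(36,14) nearest=4 d=18 new=(23,14) → blocked by [20,24]×[9,12], reject
8. q=(14,42) nearest=3 d=27 new=(14,20) → blocked by [10,14]×[16,27], reject
9. q=(18,25) nearest=3 d=10 new=(18,20) → blocked by [10,14]×[16,27], reject
10. q=(17,2) nearest=4 d=8 new=(17,5) → add node 5 parent=4 cost=25
11. q=(24,45) nearest=3 d=30 new=(18,20) → blocked by [10,14]×[16,27], reject
12. q=(16,25) nearest=3 d=10 new=(16,20) → blocked by [10,14]×[16,27], reject
13. q=(5,45) nearest=3 d=30 new=(8,20) → blocked by [10,14]×[16,27], reject
14. q=(30,21) nearest=4 d=12 new=(23,15) → blocked by [20,24]×[9,12], reject
15. q=(5,30) nearest=3 d=15 new=(8,20) → blocked by [10,14]×[16,27], reject
16. q=(26,36) nearest=3 d=21 new=(18,20) → blocked by [10,14]×[16,27], reject
17. q=(15,13) nearest=3 d=2 new=(15,13) → add node 6 parent=3 cost=17
18. q=(0,43) nearest=3 d=28 new=(8,20) → blocked by [10,14]×[16,27], reject
19. q=(37,20) nearest=4 d=19 new=(23,15) → blocked by [20,24]×[9,12], reject
20. q=(30,19) nearest=4 d=12 new=(23,15) → blocked by [20,24]×[9,12], reject
21. q=(32,29) nearest=6 d=17 new=(20,18) → add node 7 parent=6 cost=22
22. q=(4,43) nearest=7 d=25 new=(15,23) → add node 8 parent=7 cost=27
23. q=(19,45) nearest=8 d=22 new=(19,28) → add node 9 parent=8 cost=32
24. q=(0,36) nearest=8 d=15 new=(10,28) → blocked by [2,10]×[26,35], reject
25. q=(33,0) nearest=4 d=15 new=(23,5) → add node 10 parent=4 cost=25
26. q=(1,38) nearest=8 d=15 new=(10,28) → blocked by [2,10]×[26,35], reject
27. q=(0,38) nearest=8 d=15 new=(10,28) → blocked by [2,10]×[26,35], reject
28. q=(11,28) nearest=8 d=5 new=(11,28) → blocked by [10,14]×[16,27], reject
29. q=(21,22) nearest=7 d=4 new=(21,22) → add node 11 parent=7 cost=26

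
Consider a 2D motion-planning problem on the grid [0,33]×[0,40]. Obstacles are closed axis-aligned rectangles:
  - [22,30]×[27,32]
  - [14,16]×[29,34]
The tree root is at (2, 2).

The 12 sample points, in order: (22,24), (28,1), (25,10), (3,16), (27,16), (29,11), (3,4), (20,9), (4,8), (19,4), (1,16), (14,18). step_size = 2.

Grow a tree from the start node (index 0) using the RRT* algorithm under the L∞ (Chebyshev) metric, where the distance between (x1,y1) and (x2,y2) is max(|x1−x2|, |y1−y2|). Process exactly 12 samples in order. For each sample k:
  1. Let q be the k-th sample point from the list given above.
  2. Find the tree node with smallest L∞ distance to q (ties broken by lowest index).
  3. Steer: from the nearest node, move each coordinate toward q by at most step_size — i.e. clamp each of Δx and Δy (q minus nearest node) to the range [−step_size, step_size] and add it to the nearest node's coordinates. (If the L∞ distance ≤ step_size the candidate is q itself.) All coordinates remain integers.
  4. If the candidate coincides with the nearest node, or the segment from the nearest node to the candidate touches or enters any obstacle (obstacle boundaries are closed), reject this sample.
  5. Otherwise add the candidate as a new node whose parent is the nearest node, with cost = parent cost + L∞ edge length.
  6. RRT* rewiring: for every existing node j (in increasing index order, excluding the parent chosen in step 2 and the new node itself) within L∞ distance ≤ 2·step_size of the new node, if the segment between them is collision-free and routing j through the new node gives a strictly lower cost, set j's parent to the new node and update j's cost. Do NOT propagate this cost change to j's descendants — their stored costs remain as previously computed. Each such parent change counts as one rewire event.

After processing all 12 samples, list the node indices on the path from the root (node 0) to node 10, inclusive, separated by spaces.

Path: 0 1 2 3 5 6 8 10

1. q=(22,24) nearest=0 d=22 new=(4,4) → add node 1 parent=0 cost=2
2. q=(28,1) nearest=1 d=24 new=(6,2) → add node 2 parent=1 cost=4
3. q=(25,10) nearest=2 d=19 new=(8,4) → add node 3 parent=2 cost=6
4. q=(3,16) nearest=1 d=12 new=(3,6) → add node 4 parent=1 cost=4
5. q=(27,16) nearest=3 d=19 new=(10,6) → add node 5 parent=3 cost=8
6. q=(29,11) nearest=5 d=19 new=(12,8) → add node 6 parent=5 cost=10
7. q=(3,4) nearest=1 d=1 new=(3,4) → add node 7 parent=1 cost=3
8. q=(20,9) nearest=6 d=8 new=(14,9) → add node 8 parent=6 cost=12
9. q=(4,8) nearest=4 d=2 new=(4,8) → add node 9 parent=4 cost=6
10. q=(19,4) nearest=8 d=5 new=(16,7) → add node 10 parent=8 cost=14
11. q=(1,16) nearest=9 d=8 new=(2,10) → add node 11 parent=9 cost=8
12. q=(14,18) nearest=8 d=9 new=(14,11) → add node 12 parent=8 cost=14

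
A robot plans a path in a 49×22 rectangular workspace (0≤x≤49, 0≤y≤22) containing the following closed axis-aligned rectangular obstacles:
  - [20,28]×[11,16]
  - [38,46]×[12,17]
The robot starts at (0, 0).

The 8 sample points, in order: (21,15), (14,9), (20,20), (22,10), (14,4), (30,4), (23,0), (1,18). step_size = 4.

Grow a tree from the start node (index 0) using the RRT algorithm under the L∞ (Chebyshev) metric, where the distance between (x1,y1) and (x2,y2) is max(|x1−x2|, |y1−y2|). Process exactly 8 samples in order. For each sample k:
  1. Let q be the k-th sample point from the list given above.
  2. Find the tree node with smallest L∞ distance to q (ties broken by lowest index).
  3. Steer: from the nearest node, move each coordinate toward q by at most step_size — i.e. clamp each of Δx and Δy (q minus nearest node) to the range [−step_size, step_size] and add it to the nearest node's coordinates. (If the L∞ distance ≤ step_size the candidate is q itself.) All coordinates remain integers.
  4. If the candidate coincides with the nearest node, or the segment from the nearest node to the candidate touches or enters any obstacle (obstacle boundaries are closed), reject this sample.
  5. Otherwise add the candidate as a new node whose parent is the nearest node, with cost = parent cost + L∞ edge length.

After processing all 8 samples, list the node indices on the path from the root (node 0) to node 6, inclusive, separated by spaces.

Path: 0 1 2 3 4 6

1. q=(21,15) nearest=0 d=21 new=(4,4) → add node 1 parent=0 cost=4
2. q=(14,9) nearest=1 d=10 new=(8,8) → add node 2 parent=1 cost=8
3. q=(20,20) nearest=2 d=12 new=(12,12) → add node 3 parent=2 cost=12
4. q=(22,10) nearest=3 d=10 new=(16,10) → add node 4 parent=3 cost=16
5. q=(14,4) nearest=2 d=6 new=(12,4) → add node 5 parent=2 cost=12
6. q=(30,4) nearest=4 d=14 new=(20,6) → add node 6 parent=4 cost=20
7. q=(23,0) nearest=6 d=6 new=(23,2) → add node 7 parent=6 cost=24
8. q=(1,18) nearest=2 d=10 new=(4,12) → add node 8 parent=2 cost=12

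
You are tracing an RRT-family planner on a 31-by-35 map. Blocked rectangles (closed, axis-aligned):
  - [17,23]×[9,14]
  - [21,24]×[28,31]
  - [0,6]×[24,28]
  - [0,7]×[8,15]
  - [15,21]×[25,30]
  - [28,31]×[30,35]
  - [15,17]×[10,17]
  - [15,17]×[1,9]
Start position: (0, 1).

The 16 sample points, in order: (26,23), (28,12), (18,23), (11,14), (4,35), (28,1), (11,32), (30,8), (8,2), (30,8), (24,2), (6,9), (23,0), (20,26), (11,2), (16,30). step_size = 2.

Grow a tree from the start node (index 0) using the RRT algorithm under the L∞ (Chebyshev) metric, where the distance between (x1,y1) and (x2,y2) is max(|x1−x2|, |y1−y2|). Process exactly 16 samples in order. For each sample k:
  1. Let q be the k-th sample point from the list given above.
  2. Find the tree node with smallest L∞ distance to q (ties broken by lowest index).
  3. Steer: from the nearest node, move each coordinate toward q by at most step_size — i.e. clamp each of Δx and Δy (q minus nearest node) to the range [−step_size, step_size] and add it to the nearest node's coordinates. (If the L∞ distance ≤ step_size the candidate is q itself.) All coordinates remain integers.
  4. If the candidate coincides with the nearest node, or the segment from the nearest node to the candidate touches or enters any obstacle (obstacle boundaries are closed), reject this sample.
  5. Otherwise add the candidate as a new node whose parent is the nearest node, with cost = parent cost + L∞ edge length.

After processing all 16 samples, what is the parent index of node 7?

Parent of node 7: 5

1. q=(26,23) nearest=0 d=26 new=(2,3) → add node 1 parent=0 cost=2
2. q=(28,12) nearest=1 d=26 new=(4,5) → add node 2 parent=1 cost=4
3. q=(18,23) nearest=2 d=18 new=(6,7) → add node 3 parent=2 cost=6
4. q=(11,14) nearest=3 d=7 new=(8,9) → blocked by [0,7]×[8,15], reject
5. q=(4,35) nearest=3 d=28 new=(4,9) → blocked by [0,7]×[8,15], reject
6. q=(28,1) nearest=3 d=22 new=(8,5) → add node 4 parent=3 cost=8
7. q=(11,32) nearest=3 d=25 new=(8,9) → blocked by [0,7]×[8,15], reject
8. q=(30,8) nearest=4 d=22 new=(10,7) → add node 5 parent=4 cost=10
9. q=(8,2) nearest=4 d=3 new=(8,3) → add node 6 parent=4 cost=10
10. q=(30,8) nearest=5 d=20 new=(12,8) → add node 7 parent=5 cost=12
11. q=(24,2) nearest=7 d=12 new=(14,6) → add node 8 parent=7 cost=14
12. q=(6,9) nearest=3 d=2 new=(6,9) → blocked by [0,7]×[8,15], reject
13. q=(23,0) nearest=8 d=9 new=(16,4) → blocked by [15,17]×[1,9], reject
14. q=(20,26) nearest=7 d=18 new=(14,10) → add node 9 parent=7 cost=14
15. q=(11,2) nearest=4 d=3 new=(10,3) → add node 10 parent=4 cost=10
16. q=(16,30) nearest=9 d=20 new=(16,12) → blocked by [15,17]×[10,17], reject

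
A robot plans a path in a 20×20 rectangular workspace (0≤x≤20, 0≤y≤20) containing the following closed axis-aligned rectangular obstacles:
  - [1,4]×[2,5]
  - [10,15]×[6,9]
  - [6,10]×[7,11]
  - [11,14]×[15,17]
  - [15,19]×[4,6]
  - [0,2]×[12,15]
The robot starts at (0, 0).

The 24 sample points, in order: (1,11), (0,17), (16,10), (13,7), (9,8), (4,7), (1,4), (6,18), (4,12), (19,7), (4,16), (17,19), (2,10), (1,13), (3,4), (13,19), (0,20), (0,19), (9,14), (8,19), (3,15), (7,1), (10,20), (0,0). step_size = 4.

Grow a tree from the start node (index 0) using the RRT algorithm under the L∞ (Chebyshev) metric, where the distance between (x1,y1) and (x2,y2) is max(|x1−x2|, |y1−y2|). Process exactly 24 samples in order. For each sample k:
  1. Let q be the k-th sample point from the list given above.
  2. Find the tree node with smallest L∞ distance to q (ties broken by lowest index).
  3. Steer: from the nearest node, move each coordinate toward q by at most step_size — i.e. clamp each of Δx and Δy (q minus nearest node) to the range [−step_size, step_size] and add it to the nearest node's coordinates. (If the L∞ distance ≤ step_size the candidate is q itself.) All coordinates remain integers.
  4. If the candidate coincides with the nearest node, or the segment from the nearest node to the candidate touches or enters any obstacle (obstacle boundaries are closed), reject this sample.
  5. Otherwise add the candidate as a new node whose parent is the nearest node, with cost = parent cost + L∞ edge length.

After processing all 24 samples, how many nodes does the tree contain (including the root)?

1. q=(1,11) nearest=0 d=11 new=(1,4) → blocked by [1,4]×[2,5], reject
2. q=(0,17) nearest=0 d=17 new=(0,4) → add node 1 parent=0 cost=4
3. q=(16,10) nearest=0 d=16 new=(4,4) → blocked by [1,4]×[2,5], reject
4. q=(13,7) nearest=0 d=13 new=(4,4) → blocked by [1,4]×[2,5], reject
5. q=(9,8) nearest=0 d=9 new=(4,4) → blocked by [1,4]×[2,5], reject
6. q=(4,7) nearest=1 d=4 new=(4,7) → blocked by [1,4]×[2,5], reject
7. q=(1,4) nearest=1 d=1 new=(1,4) → blocked by [1,4]×[2,5], reject
8. q=(6,18) nearest=1 d=14 new=(4,8) → blocked by [1,4]×[2,5], reject
9. q=(4,12) nearest=1 d=8 new=(4,8) → blocked by [1,4]×[2,5], reject
10. q=(19,7) nearest=0 d=19 new=(4,4) → blocked by [1,4]×[2,5], reject
11. q=(4,16) nearest=1 d=12 new=(4,8) → blocked by [1,4]×[2,5], reject
12. q=(17,19) nearest=1 d=17 new=(4,8) → blocked by [1,4]×[2,5], reject
13. q=(2,10) nearest=1 d=6 new=(2,8) → add node 2 parent=1 cost=8
14. q=(1,13) nearest=2 d=5 new=(1,12) → blocked by [0,2]×[12,15], reject
15. q=(3,4) nearest=1 d=3 new=(3,4) → blocked by [1,4]×[2,5], reject
16. q=(13,19) nearest=2 d=11 new=(6,12) → add node 3 parent=2 cost=12
17. q=(0,20) nearest=3 d=8 new=(2,16) → add node 4 parent=3 cost=16
18. q=(0,19) nearest=4 d=3 new=(0,19) → add node 5 parent=4 cost=19
19. q=(9,14) nearest=3 d=3 new=(9,14) → add node 6 parent=3 cost=15
20. q=(8,19) nearest=6 d=5 new=(8,18) → add node 7 parent=6 cost=19
21. q=(3,15) nearest=4 d=1 new=(3,15) → add node 8 parent=4 cost=17
22. q=(7,1) nearest=0 d=7 new=(4,1) → add node 9 parent=0 cost=4
23. q=(10,20) nearest=7 d=2 new=(10,20) → add node 10 parent=7 cost=21
24. q=(0,0) nearest=0 d=0 → coincident, reject

Node count: 11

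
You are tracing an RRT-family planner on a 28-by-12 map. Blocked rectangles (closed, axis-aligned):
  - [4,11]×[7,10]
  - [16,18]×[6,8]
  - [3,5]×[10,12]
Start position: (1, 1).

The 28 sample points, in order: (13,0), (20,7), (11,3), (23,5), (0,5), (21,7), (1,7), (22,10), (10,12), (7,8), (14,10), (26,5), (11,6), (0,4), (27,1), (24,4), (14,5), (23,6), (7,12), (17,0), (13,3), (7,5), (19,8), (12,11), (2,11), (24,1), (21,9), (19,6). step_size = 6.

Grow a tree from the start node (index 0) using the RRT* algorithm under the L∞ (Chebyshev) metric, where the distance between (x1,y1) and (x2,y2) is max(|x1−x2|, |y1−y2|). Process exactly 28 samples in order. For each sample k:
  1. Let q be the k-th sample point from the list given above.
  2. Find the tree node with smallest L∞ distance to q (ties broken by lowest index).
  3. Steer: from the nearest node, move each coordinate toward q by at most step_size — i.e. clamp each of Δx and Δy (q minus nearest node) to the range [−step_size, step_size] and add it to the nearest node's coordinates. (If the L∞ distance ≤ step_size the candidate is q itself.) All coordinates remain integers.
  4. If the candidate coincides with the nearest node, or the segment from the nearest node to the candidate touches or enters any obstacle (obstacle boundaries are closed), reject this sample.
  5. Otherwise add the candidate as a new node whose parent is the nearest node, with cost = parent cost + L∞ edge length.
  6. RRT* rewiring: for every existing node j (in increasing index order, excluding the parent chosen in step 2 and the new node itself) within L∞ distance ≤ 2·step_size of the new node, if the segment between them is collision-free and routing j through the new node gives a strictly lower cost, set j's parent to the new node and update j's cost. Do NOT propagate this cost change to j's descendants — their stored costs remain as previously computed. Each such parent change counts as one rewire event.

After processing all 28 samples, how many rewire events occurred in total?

Rewire events: 6

1. q=(13,0) nearest=0 d=12 new=(7,0) → add node 1 parent=0 cost=6
2. q=(20,7) nearest=1 d=13 new=(13,6) → add node 2 parent=1 cost=12
3. q=(11,3) nearest=2 d=3 new=(11,3) → add node 3 parent=2 cost=15
4. q=(23,5) nearest=2 d=10 new=(19,5) → add node 4 parent=2 cost=18
5. q=(0,5) nearest=0 d=4 new=(0,5) → add node 5 parent=0 cost=4
6. q=(21,7) nearest=4 d=2 new=(21,7) → add node 6 parent=4 cost=20
7. q=(1,7) nearest=5 d=2 new=(1,7) → add node 7 parent=5 cost=6
8. q=(22,10) nearest=6 d=3 new=(22,10) → add node 8 parent=6 cost=23
9. q=(10,12) nearest=2 d=6 new=(10,12) → blocked by [4,11]×[7,10], reject
10. q=(7,8) nearest=3 d=5 new=(7,8) → blocked by [4,11]×[7,10], reject
11. q=(14,10) nearest=2 d=4 new=(14,10) → add node 9 parent=2 cost=16
12. q=(26,5) nearest=6 d=5 new=(26,5) → add node 10 parent=6 cost=25
13. q=(11,6) nearest=2 d=2 new=(11,6) → add node 11 parent=2 cost=14
14. q=(0,4) nearest=5 d=1 new=(0,4) → add node 12 parent=5 cost=5
15. q=(27,1) nearest=10 d=4 new=(27,1) → add node 13 parent=10 cost=29
16. q=(24,4) nearest=10 d=2 new=(24,4) → add node 14 parent=10 cost=27
17. q=(14,5) nearest=2 d=1 new=(14,5) → add node 15 parent=2 cost=13; rewire 14→15 (23<27)
18. q=(23,6) nearest=6 d=2 new=(23,6) → add node 16 parent=6 cost=22; rewire 13→16 (27<29)
19. q=(7,12) nearest=2 d=6 new=(7,12) → blocked by [4,11]×[7,10], reject
20. q=(17,0) nearest=4 d=5 new=(17,0) → add node 17 parent=4 cost=23
21. q=(13,3) nearest=3 d=2 new=(13,3) → add node 18 parent=3 cost=17; rewire 17→18 (21<23)
22. q=(7,5) nearest=3 d=4 new=(7,5) → add node 19 parent=3 cost=19
23. q=(19,8) nearest=6 d=2 new=(19,8) → add node 20 parent=6 cost=22
24. q=(12,11) nearest=9 d=2 new=(12,11) → add node 21 parent=9 cost=18
25. q=(2,11) nearest=7 d=4 new=(2,11) → add node 22 parent=7 cost=10
26. q=(24,1) nearest=13 d=3 new=(24,1) → add node 23 parent=13 cost=30
27. q=(21,9) nearest=8 d=1 new=(21,9) → add node 24 parent=8 cost=24
28. q=(19,6) nearest=4 d=1 new=(19,6) → add node 25 parent=4 cost=19; rewire 20→25 (21<22); rewire 23→25 (24<30); rewire 24→25 (22<24)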